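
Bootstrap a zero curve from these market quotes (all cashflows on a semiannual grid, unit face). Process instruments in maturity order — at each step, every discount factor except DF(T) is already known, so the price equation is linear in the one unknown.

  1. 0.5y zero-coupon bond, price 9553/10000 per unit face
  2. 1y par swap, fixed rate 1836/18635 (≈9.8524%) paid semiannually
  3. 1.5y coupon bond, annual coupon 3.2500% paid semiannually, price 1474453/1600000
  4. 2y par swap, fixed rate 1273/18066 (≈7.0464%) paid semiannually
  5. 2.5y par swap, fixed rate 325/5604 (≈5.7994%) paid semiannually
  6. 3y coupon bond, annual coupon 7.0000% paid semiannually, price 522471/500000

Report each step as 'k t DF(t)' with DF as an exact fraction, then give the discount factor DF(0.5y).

1 1/2 9553/10000
2 1 4541/5000
3 3/2 877/1000
4 2 8727/10000
5 5/2 87/100
6 3 429/500
DF(0.5y) = 9553/10000 ≈ 0.955300

step 1 [0.5y] zero: DF = P = 9553/10000 ≈ 0.955300
step 2 [1y] swap r/2=918/18635: DF=(1 − 918/18635·(0.955300))/(1+918/18635) = 4541/5000 ≈ 0.908200
step 3 [1.5y] bond c/2=13/800: DF=(1474453/1600000 − 13/800·(0.955300+0.908200))/(1+13/800) = 877/1000 ≈ 0.877000
step 4 [2y] swap r/2=1273/36132: DF=(1 − 1273/36132·(0.955300+0.908200+0.877000))/(1+1273/36132) = 8727/10000 ≈ 0.872700
step 5 [2.5y] swap r/2=325/11208: DF=(1 − 325/11208·(0.955300+0.908200+0.877000+0.872700))/(1+325/11208) = 87/100 ≈ 0.870000
step 6 [3y] bond c/2=7/200: DF=(522471/500000 − 7/200·(0.955300+0.908200+0.877000+0.872700+0.870000))/(1+7/200) = 429/500 ≈ 0.858000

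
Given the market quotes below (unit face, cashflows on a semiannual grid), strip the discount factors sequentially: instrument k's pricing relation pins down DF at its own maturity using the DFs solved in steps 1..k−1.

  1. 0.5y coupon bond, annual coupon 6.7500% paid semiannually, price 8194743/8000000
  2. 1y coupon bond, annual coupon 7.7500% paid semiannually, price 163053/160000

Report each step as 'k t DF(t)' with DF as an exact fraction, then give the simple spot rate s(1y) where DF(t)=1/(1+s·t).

1 1/2 9909/10000
2 1 9441/10000
s(1y) = (1/(9441/10000) − 1)/(1) = 559/9441 ≈ 5.9210%

step 1 [0.5y] bond c/2=27/800: DF=(8194743/8000000 − 27/800·(0))/(1+27/800) = 9909/10000 ≈ 0.990900
step 2 [1y] bond c/2=31/800: DF=(163053/160000 − 31/800·(0.990900))/(1+31/800) = 9441/10000 ≈ 0.944100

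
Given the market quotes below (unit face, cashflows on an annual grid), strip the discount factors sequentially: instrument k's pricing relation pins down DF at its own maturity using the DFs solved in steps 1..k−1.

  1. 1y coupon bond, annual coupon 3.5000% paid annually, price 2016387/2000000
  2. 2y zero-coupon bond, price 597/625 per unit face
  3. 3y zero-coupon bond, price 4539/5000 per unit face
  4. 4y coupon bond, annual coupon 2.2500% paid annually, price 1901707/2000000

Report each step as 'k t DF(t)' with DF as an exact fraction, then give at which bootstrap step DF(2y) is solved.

step 1 [1y] bond c/1=7/200: DF=(2016387/2000000 − 7/200·(0))/(1+7/200) = 9741/10000 ≈ 0.974100
step 2 [2y] zero: DF = P = 597/625 ≈ 0.955200
step 3 [3y] zero: DF = P = 4539/5000 ≈ 0.907800
step 4 [4y] bond c/1=9/400: DF=(1901707/2000000 − 9/400·(0.974100+0.955200+0.907800))/(1+9/400) = 347/400 ≈ 0.867500

1 1 9741/10000
2 2 597/625
3 3 4539/5000
4 4 347/400
DF(2y) is solved at step 2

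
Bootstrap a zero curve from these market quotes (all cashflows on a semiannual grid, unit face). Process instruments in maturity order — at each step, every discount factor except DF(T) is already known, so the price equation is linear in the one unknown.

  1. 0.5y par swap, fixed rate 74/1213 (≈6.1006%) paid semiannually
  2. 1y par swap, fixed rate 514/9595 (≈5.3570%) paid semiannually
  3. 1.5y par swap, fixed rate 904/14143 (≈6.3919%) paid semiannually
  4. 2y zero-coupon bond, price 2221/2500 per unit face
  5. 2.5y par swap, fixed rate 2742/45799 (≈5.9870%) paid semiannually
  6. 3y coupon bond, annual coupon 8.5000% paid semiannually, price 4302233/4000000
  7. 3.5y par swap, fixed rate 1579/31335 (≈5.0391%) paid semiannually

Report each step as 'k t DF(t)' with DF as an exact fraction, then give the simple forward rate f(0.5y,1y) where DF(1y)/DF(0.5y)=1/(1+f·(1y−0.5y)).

step 1 [0.5y] swap r/2=37/1213: DF=(1 − 37/1213·(0))/(1+37/1213) = 1213/1250 ≈ 0.970400
step 2 [1y] swap r/2=257/9595: DF=(1 − 257/9595·(0.970400))/(1+257/9595) = 4743/5000 ≈ 0.948600
step 3 [1.5y] swap r/2=452/14143: DF=(1 − 452/14143·(0.970400+0.948600))/(1+452/14143) = 1137/1250 ≈ 0.909600
step 4 [2y] zero: DF = P = 2221/2500 ≈ 0.888400
step 5 [2.5y] swap r/2=1371/45799: DF=(1 − 1371/45799·(0.970400+0.948600+0.909600+0.888400))/(1+1371/45799) = 8629/10000 ≈ 0.862900
step 6 [3y] bond c/2=17/400: DF=(4302233/4000000 − 17/400·(0.970400+0.948600+0.909600+0.888400+0.862900))/(1+17/400) = 169/200 ≈ 0.845000
step 7 [3.5y] swap r/2=1579/62670: DF=(1 − 1579/62670·(0.970400+0.948600+0.909600+0.888400+0.862900+0.845000))/(1+1579/62670) = 8421/10000 ≈ 0.842100

1 1/2 1213/1250
2 1 4743/5000
3 3/2 1137/1250
4 2 2221/2500
5 5/2 8629/10000
6 3 169/200
7 7/2 8421/10000
f(0.5y,1y) = ((1213/1250)/(4743/5000) − 1)/(1/2) = 218/4743 ≈ 4.5962%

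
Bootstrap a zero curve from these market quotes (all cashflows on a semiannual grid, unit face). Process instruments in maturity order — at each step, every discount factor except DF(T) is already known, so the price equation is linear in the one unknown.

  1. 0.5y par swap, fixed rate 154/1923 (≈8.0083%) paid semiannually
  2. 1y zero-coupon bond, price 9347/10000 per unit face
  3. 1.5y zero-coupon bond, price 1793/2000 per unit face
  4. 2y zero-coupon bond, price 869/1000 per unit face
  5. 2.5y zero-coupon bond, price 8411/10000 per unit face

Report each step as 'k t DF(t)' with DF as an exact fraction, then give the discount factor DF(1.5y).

1 1/2 1923/2000
2 1 9347/10000
3 3/2 1793/2000
4 2 869/1000
5 5/2 8411/10000
DF(1.5y) = 1793/2000 ≈ 0.896500

step 1 [0.5y] swap r/2=77/1923: DF=(1 − 77/1923·(0))/(1+77/1923) = 1923/2000 ≈ 0.961500
step 2 [1y] zero: DF = P = 9347/10000 ≈ 0.934700
step 3 [1.5y] zero: DF = P = 1793/2000 ≈ 0.896500
step 4 [2y] zero: DF = P = 869/1000 ≈ 0.869000
step 5 [2.5y] zero: DF = P = 8411/10000 ≈ 0.841100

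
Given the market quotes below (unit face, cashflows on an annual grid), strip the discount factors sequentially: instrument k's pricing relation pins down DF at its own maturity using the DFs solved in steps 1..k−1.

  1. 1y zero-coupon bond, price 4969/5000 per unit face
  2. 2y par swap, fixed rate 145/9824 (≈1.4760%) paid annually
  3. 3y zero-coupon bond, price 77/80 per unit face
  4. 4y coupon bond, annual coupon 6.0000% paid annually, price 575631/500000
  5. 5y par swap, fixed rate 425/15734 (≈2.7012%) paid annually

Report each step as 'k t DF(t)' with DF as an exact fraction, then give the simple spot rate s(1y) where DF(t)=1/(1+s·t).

step 1 [1y] zero: DF = P = 4969/5000 ≈ 0.993800
step 2 [2y] swap r/1=145/9824: DF=(1 − 145/9824·(0.993800))/(1+145/9824) = 971/1000 ≈ 0.971000
step 3 [3y] zero: DF = P = 77/80 ≈ 0.962500
step 4 [4y] bond c/1=3/50: DF=(575631/500000 − 3/50·(0.993800+0.971000+0.962500))/(1+3/50) = 2301/2500 ≈ 0.920400
step 5 [5y] swap r/1=425/15734: DF=(1 − 425/15734·(0.993800+0.971000+0.962500+0.920400))/(1+425/15734) = 349/400 ≈ 0.872500

1 1 4969/5000
2 2 971/1000
3 3 77/80
4 4 2301/2500
5 5 349/400
s(1y) = (1/(4969/5000) − 1)/(1) = 31/4969 ≈ 0.6239%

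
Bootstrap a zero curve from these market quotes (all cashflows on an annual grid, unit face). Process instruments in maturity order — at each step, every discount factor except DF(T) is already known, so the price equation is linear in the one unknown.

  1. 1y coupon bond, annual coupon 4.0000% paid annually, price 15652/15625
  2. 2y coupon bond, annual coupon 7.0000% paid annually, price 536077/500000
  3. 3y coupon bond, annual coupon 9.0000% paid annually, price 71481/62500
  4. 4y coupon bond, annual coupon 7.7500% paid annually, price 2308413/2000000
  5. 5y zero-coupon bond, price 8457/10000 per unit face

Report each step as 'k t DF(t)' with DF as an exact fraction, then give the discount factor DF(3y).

1 1 602/625
2 2 939/1000
3 3 4461/5000
4 4 4351/5000
5 5 8457/10000
DF(3y) = 4461/5000 ≈ 0.892200

step 1 [1y] bond c/1=1/25: DF=(15652/15625 − 1/25·(0))/(1+1/25) = 602/625 ≈ 0.963200
step 2 [2y] bond c/1=7/100: DF=(536077/500000 − 7/100·(0.963200))/(1+7/100) = 939/1000 ≈ 0.939000
step 3 [3y] bond c/1=9/100: DF=(71481/62500 − 9/100·(0.963200+0.939000))/(1+9/100) = 4461/5000 ≈ 0.892200
step 4 [4y] bond c/1=31/400: DF=(2308413/2000000 − 31/400·(0.963200+0.939000+0.892200))/(1+31/400) = 4351/5000 ≈ 0.870200
step 5 [5y] zero: DF = P = 8457/10000 ≈ 0.845700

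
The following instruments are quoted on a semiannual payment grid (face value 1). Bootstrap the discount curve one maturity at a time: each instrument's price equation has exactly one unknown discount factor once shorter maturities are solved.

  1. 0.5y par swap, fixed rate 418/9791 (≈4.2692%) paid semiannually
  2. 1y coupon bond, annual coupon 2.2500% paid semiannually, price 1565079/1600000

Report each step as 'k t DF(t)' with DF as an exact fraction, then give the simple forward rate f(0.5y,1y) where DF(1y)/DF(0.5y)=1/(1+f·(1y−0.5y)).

1 1/2 9791/10000
2 1 2391/2500
f(0.5y,1y) = ((9791/10000)/(2391/2500) − 1)/(1/2) = 227/4782 ≈ 4.7470%

step 1 [0.5y] swap r/2=209/9791: DF=(1 − 209/9791·(0))/(1+209/9791) = 9791/10000 ≈ 0.979100
step 2 [1y] bond c/2=9/800: DF=(1565079/1600000 − 9/800·(0.979100))/(1+9/800) = 2391/2500 ≈ 0.956400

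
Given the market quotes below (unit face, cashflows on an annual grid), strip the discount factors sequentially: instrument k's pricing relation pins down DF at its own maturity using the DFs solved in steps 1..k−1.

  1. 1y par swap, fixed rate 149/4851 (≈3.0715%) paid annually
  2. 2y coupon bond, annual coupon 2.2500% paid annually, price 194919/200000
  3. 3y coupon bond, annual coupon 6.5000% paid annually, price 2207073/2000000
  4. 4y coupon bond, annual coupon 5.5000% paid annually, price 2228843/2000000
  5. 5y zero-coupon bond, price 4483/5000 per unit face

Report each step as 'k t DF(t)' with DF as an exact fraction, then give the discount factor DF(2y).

1 1 4851/5000
2 2 4659/5000
3 3 9201/10000
4 4 2273/2500
5 5 4483/5000
DF(2y) = 4659/5000 ≈ 0.931800

step 1 [1y] swap r/1=149/4851: DF=(1 − 149/4851·(0))/(1+149/4851) = 4851/5000 ≈ 0.970200
step 2 [2y] bond c/1=9/400: DF=(194919/200000 − 9/400·(0.970200))/(1+9/400) = 4659/5000 ≈ 0.931800
step 3 [3y] bond c/1=13/200: DF=(2207073/2000000 − 13/200·(0.970200+0.931800))/(1+13/200) = 9201/10000 ≈ 0.920100
step 4 [4y] bond c/1=11/200: DF=(2228843/2000000 − 11/200·(0.970200+0.931800+0.920100))/(1+11/200) = 2273/2500 ≈ 0.909200
step 5 [5y] zero: DF = P = 4483/5000 ≈ 0.896600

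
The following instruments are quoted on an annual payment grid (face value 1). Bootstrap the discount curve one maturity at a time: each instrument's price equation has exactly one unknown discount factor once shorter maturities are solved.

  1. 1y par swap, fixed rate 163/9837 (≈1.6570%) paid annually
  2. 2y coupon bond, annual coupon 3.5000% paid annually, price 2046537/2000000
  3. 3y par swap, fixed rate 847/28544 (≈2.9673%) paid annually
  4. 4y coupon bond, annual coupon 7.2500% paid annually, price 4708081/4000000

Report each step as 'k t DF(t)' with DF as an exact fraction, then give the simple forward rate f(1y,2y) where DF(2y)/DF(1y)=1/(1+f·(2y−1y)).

1 1 9837/10000
2 2 4777/5000
3 3 9153/10000
4 4 1809/2000
f(1y,2y) = ((9837/10000)/(4777/5000) − 1)/(1) = 283/9554 ≈ 2.9621%

step 1 [1y] swap r/1=163/9837: DF=(1 − 163/9837·(0))/(1+163/9837) = 9837/10000 ≈ 0.983700
step 2 [2y] bond c/1=7/200: DF=(2046537/2000000 − 7/200·(0.983700))/(1+7/200) = 4777/5000 ≈ 0.955400
step 3 [3y] swap r/1=847/28544: DF=(1 − 847/28544·(0.983700+0.955400))/(1+847/28544) = 9153/10000 ≈ 0.915300
step 4 [4y] bond c/1=29/400: DF=(4708081/4000000 − 29/400·(0.983700+0.955400+0.915300))/(1+29/400) = 1809/2000 ≈ 0.904500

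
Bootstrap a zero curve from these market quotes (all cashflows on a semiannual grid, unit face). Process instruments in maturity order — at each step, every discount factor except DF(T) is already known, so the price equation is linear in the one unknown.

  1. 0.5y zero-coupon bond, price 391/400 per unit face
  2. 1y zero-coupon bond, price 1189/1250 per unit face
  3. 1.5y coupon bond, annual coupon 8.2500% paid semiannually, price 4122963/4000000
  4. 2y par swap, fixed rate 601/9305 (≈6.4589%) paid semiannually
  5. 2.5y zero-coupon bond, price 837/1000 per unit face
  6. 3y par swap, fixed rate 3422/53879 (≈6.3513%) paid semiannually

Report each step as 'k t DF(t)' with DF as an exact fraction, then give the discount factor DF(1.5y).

1 1/2 391/400
2 1 1189/1250
3 3/2 1827/2000
4 2 4399/5000
5 5/2 837/1000
6 3 8289/10000
DF(1.5y) = 1827/2000 ≈ 0.913500

step 1 [0.5y] zero: DF = P = 391/400 ≈ 0.977500
step 2 [1y] zero: DF = P = 1189/1250 ≈ 0.951200
step 3 [1.5y] bond c/2=33/800: DF=(4122963/4000000 − 33/800·(0.977500+0.951200))/(1+33/800) = 1827/2000 ≈ 0.913500
step 4 [2y] swap r/2=601/18610: DF=(1 − 601/18610·(0.977500+0.951200+0.913500))/(1+601/18610) = 4399/5000 ≈ 0.879800
step 5 [2.5y] zero: DF = P = 837/1000 ≈ 0.837000
step 6 [3y] swap r/2=1711/53879: DF=(1 − 1711/53879·(0.977500+0.951200+0.913500+0.879800+0.837000))/(1+1711/53879) = 8289/10000 ≈ 0.828900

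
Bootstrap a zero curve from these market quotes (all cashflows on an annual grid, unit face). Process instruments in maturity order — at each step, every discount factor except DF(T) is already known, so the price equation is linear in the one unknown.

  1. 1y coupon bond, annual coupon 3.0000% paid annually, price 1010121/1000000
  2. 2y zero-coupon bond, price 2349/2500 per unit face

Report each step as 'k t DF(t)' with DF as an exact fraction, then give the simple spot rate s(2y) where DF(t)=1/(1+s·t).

step 1 [1y] bond c/1=3/100: DF=(1010121/1000000 − 3/100·(0))/(1+3/100) = 9807/10000 ≈ 0.980700
step 2 [2y] zero: DF = P = 2349/2500 ≈ 0.939600

1 1 9807/10000
2 2 2349/2500
s(2y) = (1/(2349/2500) − 1)/(2) = 151/4698 ≈ 3.2141%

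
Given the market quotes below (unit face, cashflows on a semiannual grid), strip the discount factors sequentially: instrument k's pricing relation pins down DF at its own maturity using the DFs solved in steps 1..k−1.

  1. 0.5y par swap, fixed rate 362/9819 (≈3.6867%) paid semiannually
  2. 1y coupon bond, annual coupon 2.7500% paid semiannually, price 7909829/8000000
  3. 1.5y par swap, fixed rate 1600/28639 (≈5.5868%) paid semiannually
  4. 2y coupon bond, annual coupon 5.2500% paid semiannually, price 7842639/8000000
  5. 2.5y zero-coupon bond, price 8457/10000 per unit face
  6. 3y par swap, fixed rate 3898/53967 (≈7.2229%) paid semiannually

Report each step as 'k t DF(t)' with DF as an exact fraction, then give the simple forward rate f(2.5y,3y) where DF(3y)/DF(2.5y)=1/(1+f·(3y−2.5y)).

step 1 [0.5y] swap r/2=181/9819: DF=(1 − 181/9819·(0))/(1+181/9819) = 9819/10000 ≈ 0.981900
step 2 [1y] bond c/2=11/800: DF=(7909829/8000000 − 11/800·(0.981900))/(1+11/800) = 481/500 ≈ 0.962000
step 3 [1.5y] swap r/2=800/28639: DF=(1 − 800/28639·(0.981900+0.962000))/(1+800/28639) = 23/25 ≈ 0.920000
step 4 [2y] bond c/2=21/800: DF=(7842639/8000000 − 21/800·(0.981900+0.962000+0.920000))/(1+21/800) = 441/500 ≈ 0.882000
step 5 [2.5y] zero: DF = P = 8457/10000 ≈ 0.845700
step 6 [3y] swap r/2=1949/53967: DF=(1 − 1949/53967·(0.981900+0.962000+0.920000+0.882000+0.845700))/(1+1949/53967) = 8051/10000 ≈ 0.805100

1 1/2 9819/10000
2 1 481/500
3 3/2 23/25
4 2 441/500
5 5/2 8457/10000
6 3 8051/10000
f(2.5y,3y) = ((8457/10000)/(8051/10000) − 1)/(1/2) = 812/8051 ≈ 10.0857%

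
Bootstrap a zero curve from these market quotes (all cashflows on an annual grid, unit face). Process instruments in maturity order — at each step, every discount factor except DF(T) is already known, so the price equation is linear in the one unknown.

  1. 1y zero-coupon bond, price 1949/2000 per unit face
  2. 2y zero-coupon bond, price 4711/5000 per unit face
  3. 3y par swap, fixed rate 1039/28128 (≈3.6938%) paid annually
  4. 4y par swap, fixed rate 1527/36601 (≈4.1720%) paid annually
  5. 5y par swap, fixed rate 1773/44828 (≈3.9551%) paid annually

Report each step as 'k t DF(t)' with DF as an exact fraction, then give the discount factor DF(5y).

step 1 [1y] zero: DF = P = 1949/2000 ≈ 0.974500
step 2 [2y] zero: DF = P = 4711/5000 ≈ 0.942200
step 3 [3y] swap r/1=1039/28128: DF=(1 − 1039/28128·(0.974500+0.942200))/(1+1039/28128) = 8961/10000 ≈ 0.896100
step 4 [4y] swap r/1=1527/36601: DF=(1 − 1527/36601·(0.974500+0.942200+0.896100))/(1+1527/36601) = 8473/10000 ≈ 0.847300
step 5 [5y] swap r/1=1773/44828: DF=(1 − 1773/44828·(0.974500+0.942200+0.896100+0.847300))/(1+1773/44828) = 8227/10000 ≈ 0.822700

1 1 1949/2000
2 2 4711/5000
3 3 8961/10000
4 4 8473/10000
5 5 8227/10000
DF(5y) = 8227/10000 ≈ 0.822700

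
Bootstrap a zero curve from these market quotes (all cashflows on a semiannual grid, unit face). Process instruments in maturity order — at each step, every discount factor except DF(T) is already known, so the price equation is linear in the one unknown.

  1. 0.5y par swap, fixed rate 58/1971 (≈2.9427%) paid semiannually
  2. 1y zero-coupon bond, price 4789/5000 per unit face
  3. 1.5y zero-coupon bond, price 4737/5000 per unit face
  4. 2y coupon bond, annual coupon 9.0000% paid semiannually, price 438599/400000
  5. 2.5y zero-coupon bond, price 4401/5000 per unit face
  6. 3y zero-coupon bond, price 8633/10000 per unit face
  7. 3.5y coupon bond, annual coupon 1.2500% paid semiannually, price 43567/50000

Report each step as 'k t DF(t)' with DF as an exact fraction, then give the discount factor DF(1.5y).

1 1/2 1971/2000
2 1 4789/5000
3 3/2 4737/5000
4 2 578/625
5 5/2 4401/5000
6 3 8633/10000
7 7/2 4157/5000
DF(1.5y) = 4737/5000 ≈ 0.947400

step 1 [0.5y] swap r/2=29/1971: DF=(1 − 29/1971·(0))/(1+29/1971) = 1971/2000 ≈ 0.985500
step 2 [1y] zero: DF = P = 4789/5000 ≈ 0.957800
step 3 [1.5y] zero: DF = P = 4737/5000 ≈ 0.947400
step 4 [2y] bond c/2=9/200: DF=(438599/400000 − 9/200·(0.985500+0.957800+0.947400))/(1+9/200) = 578/625 ≈ 0.924800
step 5 [2.5y] zero: DF = P = 4401/5000 ≈ 0.880200
step 6 [3y] zero: DF = P = 8633/10000 ≈ 0.863300
step 7 [3.5y] bond c/2=1/160: DF=(43567/50000 − 1/160·(0.985500+0.957800+0.947400+0.924800+0.880200+0.863300))/(1+1/160) = 4157/5000 ≈ 0.831400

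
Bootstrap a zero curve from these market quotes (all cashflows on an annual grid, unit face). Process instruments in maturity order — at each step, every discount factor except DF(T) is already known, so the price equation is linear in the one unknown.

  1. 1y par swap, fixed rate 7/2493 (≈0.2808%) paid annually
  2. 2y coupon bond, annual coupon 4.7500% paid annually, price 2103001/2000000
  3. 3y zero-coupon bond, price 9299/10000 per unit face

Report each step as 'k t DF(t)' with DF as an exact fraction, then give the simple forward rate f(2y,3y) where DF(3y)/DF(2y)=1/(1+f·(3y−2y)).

1 1 2493/2500
2 2 4793/5000
3 3 9299/10000
f(2y,3y) = ((4793/5000)/(9299/10000) − 1)/(1) = 287/9299 ≈ 3.0864%

step 1 [1y] swap r/1=7/2493: DF=(1 − 7/2493·(0))/(1+7/2493) = 2493/2500 ≈ 0.997200
step 2 [2y] bond c/1=19/400: DF=(2103001/2000000 − 19/400·(0.997200))/(1+19/400) = 4793/5000 ≈ 0.958600
step 3 [3y] zero: DF = P = 9299/10000 ≈ 0.929900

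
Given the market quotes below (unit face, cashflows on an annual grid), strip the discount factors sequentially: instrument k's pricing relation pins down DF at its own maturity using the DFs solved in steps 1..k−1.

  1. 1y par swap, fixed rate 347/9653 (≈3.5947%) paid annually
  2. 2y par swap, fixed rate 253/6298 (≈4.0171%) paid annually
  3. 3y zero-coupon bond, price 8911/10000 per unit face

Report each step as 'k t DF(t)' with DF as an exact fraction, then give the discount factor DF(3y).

step 1 [1y] swap r/1=347/9653: DF=(1 − 347/9653·(0))/(1+347/9653) = 9653/10000 ≈ 0.965300
step 2 [2y] swap r/1=253/6298: DF=(1 − 253/6298·(0.965300))/(1+253/6298) = 9241/10000 ≈ 0.924100
step 3 [3y] zero: DF = P = 8911/10000 ≈ 0.891100

1 1 9653/10000
2 2 9241/10000
3 3 8911/10000
DF(3y) = 8911/10000 ≈ 0.891100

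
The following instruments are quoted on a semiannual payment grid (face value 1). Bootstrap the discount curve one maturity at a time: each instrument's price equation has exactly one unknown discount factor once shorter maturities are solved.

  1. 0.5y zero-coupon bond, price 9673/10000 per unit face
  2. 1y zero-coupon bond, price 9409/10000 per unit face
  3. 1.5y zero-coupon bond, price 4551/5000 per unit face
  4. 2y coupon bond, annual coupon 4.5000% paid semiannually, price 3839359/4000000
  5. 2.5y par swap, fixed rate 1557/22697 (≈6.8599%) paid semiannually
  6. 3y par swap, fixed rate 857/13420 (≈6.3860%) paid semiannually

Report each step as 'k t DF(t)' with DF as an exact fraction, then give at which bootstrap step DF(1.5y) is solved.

step 1 [0.5y] zero: DF = P = 9673/10000 ≈ 0.967300
step 2 [1y] zero: DF = P = 9409/10000 ≈ 0.940900
step 3 [1.5y] zero: DF = P = 4551/5000 ≈ 0.910200
step 4 [2y] bond c/2=9/400: DF=(3839359/4000000 − 9/400·(0.967300+0.940900+0.910200))/(1+9/400) = 8767/10000 ≈ 0.876700
step 5 [2.5y] swap r/2=1557/45394: DF=(1 − 1557/45394·(0.967300+0.940900+0.910200+0.876700))/(1+1557/45394) = 8443/10000 ≈ 0.844300
step 6 [3y] swap r/2=857/26840: DF=(1 − 857/26840·(0.967300+0.940900+0.910200+0.876700+0.844300))/(1+857/26840) = 4143/5000 ≈ 0.828600

1 1/2 9673/10000
2 1 9409/10000
3 3/2 4551/5000
4 2 8767/10000
5 5/2 8443/10000
6 3 4143/5000
DF(1.5y) is solved at step 3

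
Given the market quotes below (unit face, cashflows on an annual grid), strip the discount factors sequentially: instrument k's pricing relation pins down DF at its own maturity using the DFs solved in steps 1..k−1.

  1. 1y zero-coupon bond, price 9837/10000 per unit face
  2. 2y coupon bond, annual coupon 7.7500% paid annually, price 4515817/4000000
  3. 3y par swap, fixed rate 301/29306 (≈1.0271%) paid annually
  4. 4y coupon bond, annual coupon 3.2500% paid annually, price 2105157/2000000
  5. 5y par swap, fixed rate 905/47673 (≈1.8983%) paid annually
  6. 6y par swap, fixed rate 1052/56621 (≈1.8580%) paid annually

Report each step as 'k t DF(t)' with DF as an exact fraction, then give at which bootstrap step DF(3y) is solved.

step 1 [1y] zero: DF = P = 9837/10000 ≈ 0.983700
step 2 [2y] bond c/1=31/400: DF=(4515817/4000000 − 31/400·(0.983700))/(1+31/400) = 977/1000 ≈ 0.977000
step 3 [3y] swap r/1=301/29306: DF=(1 − 301/29306·(0.983700+0.977000))/(1+301/29306) = 9699/10000 ≈ 0.969900
step 4 [4y] bond c/1=13/400: DF=(2105157/2000000 − 13/400·(0.983700+0.977000+0.969900))/(1+13/400) = 1159/1250 ≈ 0.927200
step 5 [5y] swap r/1=905/47673: DF=(1 − 905/47673·(0.983700+0.977000+0.969900+0.927200))/(1+905/47673) = 1819/2000 ≈ 0.909500
step 6 [6y] swap r/1=1052/56621: DF=(1 − 1052/56621·(0.983700+0.977000+0.969900+0.927200+0.909500))/(1+1052/56621) = 2237/2500 ≈ 0.894800

1 1 9837/10000
2 2 977/1000
3 3 9699/10000
4 4 1159/1250
5 5 1819/2000
6 6 2237/2500
DF(3y) is solved at step 3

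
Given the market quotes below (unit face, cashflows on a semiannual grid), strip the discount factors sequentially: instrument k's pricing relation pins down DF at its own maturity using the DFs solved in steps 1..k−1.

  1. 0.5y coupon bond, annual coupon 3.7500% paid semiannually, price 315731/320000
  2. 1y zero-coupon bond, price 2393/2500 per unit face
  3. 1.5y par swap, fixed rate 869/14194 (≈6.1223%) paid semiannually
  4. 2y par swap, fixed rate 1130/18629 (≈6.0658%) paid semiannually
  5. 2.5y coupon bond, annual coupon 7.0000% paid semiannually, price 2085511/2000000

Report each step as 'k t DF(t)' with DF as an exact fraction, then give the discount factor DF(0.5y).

step 1 [0.5y] bond c/2=3/160: DF=(315731/320000 − 3/160·(0))/(1+3/160) = 1937/2000 ≈ 0.968500
step 2 [1y] zero: DF = P = 2393/2500 ≈ 0.957200
step 3 [1.5y] swap r/2=869/28388: DF=(1 − 869/28388·(0.968500+0.957200))/(1+869/28388) = 9131/10000 ≈ 0.913100
step 4 [2y] swap r/2=565/18629: DF=(1 − 565/18629·(0.968500+0.957200+0.913100))/(1+565/18629) = 887/1000 ≈ 0.887000
step 5 [2.5y] bond c/2=7/200: DF=(2085511/2000000 − 7/200·(0.968500+0.957200+0.913100+0.887000))/(1+7/200) = 1763/2000 ≈ 0.881500

1 1/2 1937/2000
2 1 2393/2500
3 3/2 9131/10000
4 2 887/1000
5 5/2 1763/2000
DF(0.5y) = 1937/2000 ≈ 0.968500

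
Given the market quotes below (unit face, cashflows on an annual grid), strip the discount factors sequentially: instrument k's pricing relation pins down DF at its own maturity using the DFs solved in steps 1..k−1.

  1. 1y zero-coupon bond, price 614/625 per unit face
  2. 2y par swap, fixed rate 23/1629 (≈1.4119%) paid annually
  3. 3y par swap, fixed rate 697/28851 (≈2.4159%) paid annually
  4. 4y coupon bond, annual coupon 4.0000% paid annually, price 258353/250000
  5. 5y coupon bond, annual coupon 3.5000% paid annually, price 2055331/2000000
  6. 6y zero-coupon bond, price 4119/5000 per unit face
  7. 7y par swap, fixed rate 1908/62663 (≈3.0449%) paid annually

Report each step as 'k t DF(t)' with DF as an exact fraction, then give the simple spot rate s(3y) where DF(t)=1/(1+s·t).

step 1 [1y] zero: DF = P = 614/625 ≈ 0.982400
step 2 [2y] swap r/1=23/1629: DF=(1 − 23/1629·(0.982400))/(1+23/1629) = 2431/2500 ≈ 0.972400
step 3 [3y] swap r/1=697/28851: DF=(1 − 697/28851·(0.982400+0.972400))/(1+697/28851) = 9303/10000 ≈ 0.930300
step 4 [4y] bond c/1=1/25: DF=(258353/250000 − 1/25·(0.982400+0.972400+0.930300))/(1+1/25) = 8827/10000 ≈ 0.882700
step 5 [5y] bond c/1=7/200: DF=(2055331/2000000 − 7/200·(0.982400+0.972400+0.930300+0.882700))/(1+7/200) = 1731/2000 ≈ 0.865500
step 6 [6y] zero: DF = P = 4119/5000 ≈ 0.823800
step 7 [7y] swap r/1=1908/62663: DF=(1 − 1908/62663·(0.982400+0.972400+0.930300+0.882700+0.865500+0.823800))/(1+1908/62663) = 2023/2500 ≈ 0.809200

1 1 614/625
2 2 2431/2500
3 3 9303/10000
4 4 8827/10000
5 5 1731/2000
6 6 4119/5000
7 7 2023/2500
s(3y) = (1/(9303/10000) − 1)/(3) = 697/27909 ≈ 2.4974%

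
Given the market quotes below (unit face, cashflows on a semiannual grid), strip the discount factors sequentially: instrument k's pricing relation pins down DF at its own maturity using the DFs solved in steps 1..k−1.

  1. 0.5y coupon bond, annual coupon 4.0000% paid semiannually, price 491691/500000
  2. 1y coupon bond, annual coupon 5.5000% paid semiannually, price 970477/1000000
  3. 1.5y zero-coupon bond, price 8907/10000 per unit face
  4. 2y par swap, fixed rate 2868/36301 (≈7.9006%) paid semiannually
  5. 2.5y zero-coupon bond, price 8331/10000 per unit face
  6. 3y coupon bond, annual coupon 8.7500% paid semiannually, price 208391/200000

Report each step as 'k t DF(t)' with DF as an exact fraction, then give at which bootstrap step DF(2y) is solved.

step 1 [0.5y] bond c/2=1/50: DF=(491691/500000 − 1/50·(0))/(1+1/50) = 9641/10000 ≈ 0.964100
step 2 [1y] bond c/2=11/400: DF=(970477/1000000 − 11/400·(0.964100))/(1+11/400) = 9187/10000 ≈ 0.918700
step 3 [1.5y] zero: DF = P = 8907/10000 ≈ 0.890700
step 4 [2y] swap r/2=1434/36301: DF=(1 − 1434/36301·(0.964100+0.918700+0.890700))/(1+1434/36301) = 4283/5000 ≈ 0.856600
step 5 [2.5y] zero: DF = P = 8331/10000 ≈ 0.833100
step 6 [3y] bond c/2=7/160: DF=(208391/200000 − 7/160·(0.964100+0.918700+0.890700+0.856600+0.833100))/(1+7/160) = 507/625 ≈ 0.811200

1 1/2 9641/10000
2 1 9187/10000
3 3/2 8907/10000
4 2 4283/5000
5 5/2 8331/10000
6 3 507/625
DF(2y) is solved at step 4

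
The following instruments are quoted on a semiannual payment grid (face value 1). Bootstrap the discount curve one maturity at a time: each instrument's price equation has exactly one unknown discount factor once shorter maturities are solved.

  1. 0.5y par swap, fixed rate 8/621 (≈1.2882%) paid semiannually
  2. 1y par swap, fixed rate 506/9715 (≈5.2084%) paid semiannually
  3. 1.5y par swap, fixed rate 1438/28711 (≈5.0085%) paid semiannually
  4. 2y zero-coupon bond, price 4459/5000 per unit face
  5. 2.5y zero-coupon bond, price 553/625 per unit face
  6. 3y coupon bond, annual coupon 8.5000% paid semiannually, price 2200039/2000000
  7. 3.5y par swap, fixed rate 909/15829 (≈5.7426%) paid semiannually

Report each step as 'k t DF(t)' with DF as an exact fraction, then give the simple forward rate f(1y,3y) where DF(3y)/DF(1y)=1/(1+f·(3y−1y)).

1 1/2 621/625
2 1 4747/5000
3 3/2 9281/10000
4 2 4459/5000
5 5/2 553/625
6 3 8657/10000
7 7/2 4091/5000
f(1y,3y) = ((4747/5000)/(8657/10000) − 1)/(2) = 837/17314 ≈ 4.8342%

step 1 [0.5y] swap r/2=4/621: DF=(1 − 4/621·(0))/(1+4/621) = 621/625 ≈ 0.993600
step 2 [1y] swap r/2=253/9715: DF=(1 − 253/9715·(0.993600))/(1+253/9715) = 4747/5000 ≈ 0.949400
step 3 [1.5y] swap r/2=719/28711: DF=(1 − 719/28711·(0.993600+0.949400))/(1+719/28711) = 9281/10000 ≈ 0.928100
step 4 [2y] zero: DF = P = 4459/5000 ≈ 0.891800
step 5 [2.5y] zero: DF = P = 553/625 ≈ 0.884800
step 6 [3y] bond c/2=17/400: DF=(2200039/2000000 − 17/400·(0.993600+0.949400+0.928100+0.891800+0.884800))/(1+17/400) = 8657/10000 ≈ 0.865700
step 7 [3.5y] swap r/2=909/31658: DF=(1 − 909/31658·(0.993600+0.949400+0.928100+0.891800+0.884800+0.865700))/(1+909/31658) = 4091/5000 ≈ 0.818200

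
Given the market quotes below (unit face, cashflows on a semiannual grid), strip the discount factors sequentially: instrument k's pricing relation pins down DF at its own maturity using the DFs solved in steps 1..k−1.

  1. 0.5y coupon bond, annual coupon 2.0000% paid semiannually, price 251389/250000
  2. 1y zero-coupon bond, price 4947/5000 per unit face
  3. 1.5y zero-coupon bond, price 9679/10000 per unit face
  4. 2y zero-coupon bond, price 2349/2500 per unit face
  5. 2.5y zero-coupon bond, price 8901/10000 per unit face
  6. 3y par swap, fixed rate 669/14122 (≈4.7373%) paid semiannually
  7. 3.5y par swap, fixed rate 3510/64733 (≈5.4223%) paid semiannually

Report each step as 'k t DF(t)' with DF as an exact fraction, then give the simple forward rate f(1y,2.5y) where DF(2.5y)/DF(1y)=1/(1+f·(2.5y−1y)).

1 1/2 2489/2500
2 1 4947/5000
3 3/2 9679/10000
4 2 2349/2500
5 5/2 8901/10000
6 3 4331/5000
7 7/2 1649/2000
f(1y,2.5y) = ((4947/5000)/(8901/10000) − 1)/(3/2) = 662/8901 ≈ 7.4374%

step 1 [0.5y] bond c/2=1/100: DF=(251389/250000 − 1/100·(0))/(1+1/100) = 2489/2500 ≈ 0.995600
step 2 [1y] zero: DF = P = 4947/5000 ≈ 0.989400
step 3 [1.5y] zero: DF = P = 9679/10000 ≈ 0.967900
step 4 [2y] zero: DF = P = 2349/2500 ≈ 0.939600
step 5 [2.5y] zero: DF = P = 8901/10000 ≈ 0.890100
step 6 [3y] swap r/2=669/28244: DF=(1 − 669/28244·(0.995600+0.989400+0.967900+0.939600+0.890100))/(1+669/28244) = 4331/5000 ≈ 0.866200
step 7 [3.5y] swap r/2=1755/64733: DF=(1 − 1755/64733·(0.995600+0.989400+0.967900+0.939600+0.890100+0.866200))/(1+1755/64733) = 1649/2000 ≈ 0.824500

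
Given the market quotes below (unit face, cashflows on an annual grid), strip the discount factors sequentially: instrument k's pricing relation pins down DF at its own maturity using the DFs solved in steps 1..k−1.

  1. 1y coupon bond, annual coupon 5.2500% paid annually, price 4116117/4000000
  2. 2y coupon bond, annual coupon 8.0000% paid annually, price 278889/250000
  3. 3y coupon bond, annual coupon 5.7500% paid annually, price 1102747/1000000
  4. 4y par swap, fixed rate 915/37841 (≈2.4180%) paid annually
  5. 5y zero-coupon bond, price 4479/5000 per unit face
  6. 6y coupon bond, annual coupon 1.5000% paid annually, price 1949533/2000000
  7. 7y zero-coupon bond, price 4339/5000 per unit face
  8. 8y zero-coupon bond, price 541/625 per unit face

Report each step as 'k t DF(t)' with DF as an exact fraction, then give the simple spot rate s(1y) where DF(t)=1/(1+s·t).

1 1 9777/10000
2 2 1921/2000
3 3 4687/5000
4 4 1817/2000
5 5 4479/5000
6 6 557/625
7 7 4339/5000
8 8 541/625
s(1y) = (1/(9777/10000) − 1)/(1) = 223/9777 ≈ 2.2809%

step 1 [1y] bond c/1=21/400: DF=(4116117/4000000 − 21/400·(0))/(1+21/400) = 9777/10000 ≈ 0.977700
step 2 [2y] bond c/1=2/25: DF=(278889/250000 − 2/25·(0.977700))/(1+2/25) = 1921/2000 ≈ 0.960500
step 3 [3y] bond c/1=23/400: DF=(1102747/1000000 − 23/400·(0.977700+0.960500))/(1+23/400) = 4687/5000 ≈ 0.937400
step 4 [4y] swap r/1=915/37841: DF=(1 − 915/37841·(0.977700+0.960500+0.937400))/(1+915/37841) = 1817/2000 ≈ 0.908500
step 5 [5y] zero: DF = P = 4479/5000 ≈ 0.895800
step 6 [6y] bond c/1=3/200: DF=(1949533/2000000 − 3/200·(0.977700+0.960500+0.937400+0.908500+0.895800))/(1+3/200) = 557/625 ≈ 0.891200
step 7 [7y] zero: DF = P = 4339/5000 ≈ 0.867800
step 8 [8y] zero: DF = P = 541/625 ≈ 0.865600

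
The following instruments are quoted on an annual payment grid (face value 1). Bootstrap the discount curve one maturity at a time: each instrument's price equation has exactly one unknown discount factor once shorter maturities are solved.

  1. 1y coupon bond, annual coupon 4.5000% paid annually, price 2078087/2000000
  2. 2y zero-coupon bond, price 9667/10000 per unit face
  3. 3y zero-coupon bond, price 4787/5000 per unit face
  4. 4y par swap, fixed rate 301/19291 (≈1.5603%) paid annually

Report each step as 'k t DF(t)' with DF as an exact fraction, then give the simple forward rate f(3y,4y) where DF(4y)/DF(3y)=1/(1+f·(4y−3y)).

step 1 [1y] bond c/1=9/200: DF=(2078087/2000000 − 9/200·(0))/(1+9/200) = 9943/10000 ≈ 0.994300
step 2 [2y] zero: DF = P = 9667/10000 ≈ 0.966700
step 3 [3y] zero: DF = P = 4787/5000 ≈ 0.957400
step 4 [4y] swap r/1=301/19291: DF=(1 − 301/19291·(0.994300+0.966700+0.957400))/(1+301/19291) = 4699/5000 ≈ 0.939800

1 1 9943/10000
2 2 9667/10000
3 3 4787/5000
4 4 4699/5000
f(3y,4y) = ((4787/5000)/(4699/5000) − 1)/(1) = 88/4699 ≈ 1.8727%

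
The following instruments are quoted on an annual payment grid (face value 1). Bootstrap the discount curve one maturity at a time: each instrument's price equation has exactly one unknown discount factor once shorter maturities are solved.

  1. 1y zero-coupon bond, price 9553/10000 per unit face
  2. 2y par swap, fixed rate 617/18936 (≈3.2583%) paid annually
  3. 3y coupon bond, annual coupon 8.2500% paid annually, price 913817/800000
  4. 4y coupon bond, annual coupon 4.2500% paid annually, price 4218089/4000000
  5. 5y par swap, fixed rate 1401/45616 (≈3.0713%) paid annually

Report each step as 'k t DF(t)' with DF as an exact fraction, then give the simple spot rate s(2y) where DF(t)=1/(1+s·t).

step 1 [1y] zero: DF = P = 9553/10000 ≈ 0.955300
step 2 [2y] swap r/1=617/18936: DF=(1 − 617/18936·(0.955300))/(1+617/18936) = 9383/10000 ≈ 0.938300
step 3 [3y] bond c/1=33/400: DF=(913817/800000 − 33/400·(0.955300+0.938300))/(1+33/400) = 9109/10000 ≈ 0.910900
step 4 [4y] bond c/1=17/400: DF=(4218089/4000000 − 17/400·(0.955300+0.938300+0.910900))/(1+17/400) = 2243/2500 ≈ 0.897200
step 5 [5y] swap r/1=1401/45616: DF=(1 − 1401/45616·(0.955300+0.938300+0.910900+0.897200))/(1+1401/45616) = 8599/10000 ≈ 0.859900

1 1 9553/10000
2 2 9383/10000
3 3 9109/10000
4 4 2243/2500
5 5 8599/10000
s(2y) = (1/(9383/10000) − 1)/(2) = 617/18766 ≈ 3.2879%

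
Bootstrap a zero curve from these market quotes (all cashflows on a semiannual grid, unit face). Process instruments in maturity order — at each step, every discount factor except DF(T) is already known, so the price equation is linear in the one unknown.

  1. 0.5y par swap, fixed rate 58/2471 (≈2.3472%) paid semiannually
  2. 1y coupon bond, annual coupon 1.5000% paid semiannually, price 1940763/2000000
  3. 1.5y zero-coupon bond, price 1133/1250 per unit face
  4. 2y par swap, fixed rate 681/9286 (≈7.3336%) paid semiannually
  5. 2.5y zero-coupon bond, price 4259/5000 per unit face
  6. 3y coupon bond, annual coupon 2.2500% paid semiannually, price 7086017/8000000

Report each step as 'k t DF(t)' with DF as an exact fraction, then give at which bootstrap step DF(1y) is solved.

1 1/2 2471/2500
2 1 4779/5000
3 3/2 1133/1250
4 2 4319/5000
5 5/2 4259/5000
6 3 8251/10000
DF(1y) is solved at step 2

step 1 [0.5y] swap r/2=29/2471: DF=(1 − 29/2471·(0))/(1+29/2471) = 2471/2500 ≈ 0.988400
step 2 [1y] bond c/2=3/400: DF=(1940763/2000000 − 3/400·(0.988400))/(1+3/400) = 4779/5000 ≈ 0.955800
step 3 [1.5y] zero: DF = P = 1133/1250 ≈ 0.906400
step 4 [2y] swap r/2=681/18572: DF=(1 − 681/18572·(0.988400+0.955800+0.906400))/(1+681/18572) = 4319/5000 ≈ 0.863800
step 5 [2.5y] zero: DF = P = 4259/5000 ≈ 0.851800
step 6 [3y] bond c/2=9/800: DF=(7086017/8000000 − 9/800·(0.988400+0.955800+0.906400+0.863800+0.851800))/(1+9/800) = 8251/10000 ≈ 0.825100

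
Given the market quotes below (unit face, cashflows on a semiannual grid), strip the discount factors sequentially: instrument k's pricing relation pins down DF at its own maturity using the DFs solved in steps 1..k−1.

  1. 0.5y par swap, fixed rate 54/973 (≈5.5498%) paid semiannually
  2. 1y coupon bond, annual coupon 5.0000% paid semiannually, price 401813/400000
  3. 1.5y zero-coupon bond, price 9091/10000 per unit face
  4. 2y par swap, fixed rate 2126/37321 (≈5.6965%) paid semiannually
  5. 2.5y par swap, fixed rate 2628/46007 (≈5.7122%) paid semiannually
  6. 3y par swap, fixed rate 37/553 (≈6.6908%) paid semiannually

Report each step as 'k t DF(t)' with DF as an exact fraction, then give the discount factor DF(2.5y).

step 1 [0.5y] swap r/2=27/973: DF=(1 − 27/973·(0))/(1+27/973) = 973/1000 ≈ 0.973000
step 2 [1y] bond c/2=1/40: DF=(401813/400000 − 1/40·(0.973000))/(1+1/40) = 9563/10000 ≈ 0.956300
step 3 [1.5y] zero: DF = P = 9091/10000 ≈ 0.909100
step 4 [2y] swap r/2=1063/37321: DF=(1 − 1063/37321·(0.973000+0.956300+0.909100))/(1+1063/37321) = 8937/10000 ≈ 0.893700
step 5 [2.5y] swap r/2=1314/46007: DF=(1 − 1314/46007·(0.973000+0.956300+0.909100+0.893700))/(1+1314/46007) = 4343/5000 ≈ 0.868600
step 6 [3y] swap r/2=37/1106: DF=(1 − 37/1106·(0.973000+0.956300+0.909100+0.893700+0.868600))/(1+37/1106) = 8187/10000 ≈ 0.818700

1 1/2 973/1000
2 1 9563/10000
3 3/2 9091/10000
4 2 8937/10000
5 5/2 4343/5000
6 3 8187/10000
DF(2.5y) = 4343/5000 ≈ 0.868600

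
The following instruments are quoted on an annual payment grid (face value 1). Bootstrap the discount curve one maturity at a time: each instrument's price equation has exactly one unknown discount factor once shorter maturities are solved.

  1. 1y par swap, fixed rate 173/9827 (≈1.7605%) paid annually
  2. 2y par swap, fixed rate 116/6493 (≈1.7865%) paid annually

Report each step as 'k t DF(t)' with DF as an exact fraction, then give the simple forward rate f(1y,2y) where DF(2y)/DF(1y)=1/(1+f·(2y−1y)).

1 1 9827/10000
2 2 2413/2500
f(1y,2y) = ((9827/10000)/(2413/2500) − 1)/(1) = 175/9652 ≈ 1.8131%

step 1 [1y] swap r/1=173/9827: DF=(1 − 173/9827·(0))/(1+173/9827) = 9827/10000 ≈ 0.982700
step 2 [2y] swap r/1=116/6493: DF=(1 − 116/6493·(0.982700))/(1+116/6493) = 2413/2500 ≈ 0.965200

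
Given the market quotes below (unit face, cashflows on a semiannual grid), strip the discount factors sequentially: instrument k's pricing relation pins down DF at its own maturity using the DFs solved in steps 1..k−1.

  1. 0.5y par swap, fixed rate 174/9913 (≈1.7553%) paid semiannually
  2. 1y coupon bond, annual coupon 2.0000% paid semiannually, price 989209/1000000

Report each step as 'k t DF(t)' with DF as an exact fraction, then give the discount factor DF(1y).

step 1 [0.5y] swap r/2=87/9913: DF=(1 − 87/9913·(0))/(1+87/9913) = 9913/10000 ≈ 0.991300
step 2 [1y] bond c/2=1/100: DF=(989209/1000000 − 1/100·(0.991300))/(1+1/100) = 606/625 ≈ 0.969600

1 1/2 9913/10000
2 1 606/625
DF(1y) = 606/625 ≈ 0.969600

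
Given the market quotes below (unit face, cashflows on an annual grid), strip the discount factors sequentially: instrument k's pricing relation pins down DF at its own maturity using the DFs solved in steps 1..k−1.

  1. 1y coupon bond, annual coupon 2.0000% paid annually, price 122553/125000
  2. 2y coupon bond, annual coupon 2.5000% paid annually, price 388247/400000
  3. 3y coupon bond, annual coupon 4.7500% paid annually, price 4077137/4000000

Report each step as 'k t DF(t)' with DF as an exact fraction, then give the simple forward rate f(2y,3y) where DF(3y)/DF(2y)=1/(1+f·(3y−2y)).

1 1 2403/2500
2 2 1847/2000
3 3 2219/2500
f(2y,3y) = ((1847/2000)/(2219/2500) − 1)/(1) = 359/8876 ≈ 4.0446%

step 1 [1y] bond c/1=1/50: DF=(122553/125000 − 1/50·(0))/(1+1/50) = 2403/2500 ≈ 0.961200
step 2 [2y] bond c/1=1/40: DF=(388247/400000 − 1/40·(0.961200))/(1+1/40) = 1847/2000 ≈ 0.923500
step 3 [3y] bond c/1=19/400: DF=(4077137/4000000 − 19/400·(0.961200+0.923500))/(1+19/400) = 2219/2500 ≈ 0.887600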